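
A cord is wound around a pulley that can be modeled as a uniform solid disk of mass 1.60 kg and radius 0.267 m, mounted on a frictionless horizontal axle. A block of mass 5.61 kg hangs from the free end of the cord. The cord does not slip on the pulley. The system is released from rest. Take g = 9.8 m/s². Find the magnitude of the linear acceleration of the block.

a ≈ 8.58 m/s²

I = ½MR² = (1/2)(1.60)(0.267)² = 0.05703 kg·m².
Block: mg − T = ma. Pulley: TR = Iα. No-slip: a = αR, so T = (I/R²)a = 0.8000·a.
Then mg = (m + 0.8000)a, so a = (5.61)(9.8)/(5.61 + 0.8000) = 8.577 m/s².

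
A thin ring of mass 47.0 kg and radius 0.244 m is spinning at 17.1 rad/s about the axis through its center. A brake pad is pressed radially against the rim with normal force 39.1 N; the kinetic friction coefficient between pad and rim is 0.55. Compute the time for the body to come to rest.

I = MR² = (47.0)(0.244)² = 2.798 kg·m².
Friction force f = μN = (0.55)(39.1) = 21.51 N at the rim; torque magnitude τ = fR = 5.247 N·m, opposing ω.
|α| = τ/I = 5.247/2.798 = 1.875 rad/s² (deceleration).
0 = ω₀ − |α|t ⇒ t = ω₀/|α| = 17.1/1.875 = 9.119 s.

t ≈ 9.12 s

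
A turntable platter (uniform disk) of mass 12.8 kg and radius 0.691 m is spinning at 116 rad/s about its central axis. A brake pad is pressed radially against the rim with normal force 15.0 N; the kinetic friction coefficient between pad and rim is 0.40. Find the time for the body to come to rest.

I = ½MR² = (1/2)(12.8)(0.691)² = 3.056 kg·m².
Friction force f = μN = (0.40)(15.0) = 6.000 N at the rim; torque magnitude τ = fR = 4.146 N·m, opposing ω.
|α| = τ/I = 4.146/3.056 = 1.357 rad/s² (deceleration).
0 = ω₀ − |α|t ⇒ t = ω₀/|α| = 116/1.357 = 85.50 s.

t ≈ 85.5 s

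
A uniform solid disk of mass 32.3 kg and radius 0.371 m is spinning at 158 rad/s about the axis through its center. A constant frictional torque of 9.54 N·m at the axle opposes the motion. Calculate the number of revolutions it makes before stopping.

I = ½MR² = (1/2)(32.3)(0.371)² = 2.223 kg·m².
The net torque has magnitude 9.54 N·m, opposing ω.
|α| = τ/I = 9.540/2.223 = 4.292 rad/s² (deceleration).
ω² = ω₀² − 2|α|θ with ω = 0 ⇒ θ = ω₀²/(2|α|) = 2908 rad = 462.9 rev.

≈ 463 revolutions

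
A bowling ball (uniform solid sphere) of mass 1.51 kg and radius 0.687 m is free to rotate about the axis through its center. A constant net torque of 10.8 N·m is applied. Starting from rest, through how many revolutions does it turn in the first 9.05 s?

I = (2/5)MR² = (2/5)(1.51)(0.687)² = 0.2851 kg·m².
α = τ/I = 10.8/0.2851 = 37.89 rad/s².
θ = ½αt² = ½(37.89)(9.05)² = 1551 rad.
Revolutions = θ/(2π) = 246.9.

≈ 247 revolutions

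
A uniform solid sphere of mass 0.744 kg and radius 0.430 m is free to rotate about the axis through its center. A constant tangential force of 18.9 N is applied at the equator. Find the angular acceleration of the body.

I = (2/5)MR² = (2/5)(0.744)(0.430)² = 0.05503 kg·m².
τ = F R = (18.9)(0.430) = 8.127 N·m.
From τ = Iα: α = 8.127/0.05503 = 147.7 rad/s².

α ≈ 148 rad/s²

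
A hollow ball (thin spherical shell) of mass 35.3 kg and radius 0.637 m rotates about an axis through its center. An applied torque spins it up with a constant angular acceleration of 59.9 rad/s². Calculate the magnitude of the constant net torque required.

τ ≈ 572 N·m

I = (2/3)MR² = (2/3)(35.3)(0.637)² = 9.549 kg·m².
τ = Iα = (9.549)(59.90) = 572.0 N·m.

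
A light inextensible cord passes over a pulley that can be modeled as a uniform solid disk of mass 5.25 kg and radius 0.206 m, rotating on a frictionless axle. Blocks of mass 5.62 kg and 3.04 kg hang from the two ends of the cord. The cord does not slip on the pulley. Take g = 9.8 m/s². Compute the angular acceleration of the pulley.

α ≈ 10.9 rad/s²

I = ½MR² = (1/2)(5.25)(0.206)² = 0.1114 kg·m².
Heavier block: m₁g − T₁ = m₁a. Lighter block: T₂ − m₂g = m₂a.
Pulley: (T₁ − T₂)R = Iα = I(a/R), so T₁ − T₂ = (I/R²)a = (1/2)M_p a = 2.625·a.
Adding the three: (m₁ − m₂)g = (m₁ + m₂ + 2.625)a, so a = (5.62 − 3.04)(9.8)/(5.62 + 3.04 + 2.625) = 2.240 m/s².
α = a/R = 2.240/0.206 = 10.88 rad/s².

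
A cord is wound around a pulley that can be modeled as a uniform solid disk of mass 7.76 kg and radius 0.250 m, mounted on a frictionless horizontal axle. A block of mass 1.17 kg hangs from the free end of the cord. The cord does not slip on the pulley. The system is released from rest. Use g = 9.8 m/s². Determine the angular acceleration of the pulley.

α ≈ 9.08 rad/s²

I = ½MR² = (1/2)(7.76)(0.250)² = 0.2425 kg·m².
Block: mg − T = ma. Pulley: TR = Iα. No-slip: a = αR, so T = (I/R²)a = 3.880·a.
Then mg = (m + 3.880)a, so a = (1.17)(9.8)/(1.17 + 3.880) = 2.270 m/s².
α = a/R = 2.270/0.250 = 9.082 rad/s².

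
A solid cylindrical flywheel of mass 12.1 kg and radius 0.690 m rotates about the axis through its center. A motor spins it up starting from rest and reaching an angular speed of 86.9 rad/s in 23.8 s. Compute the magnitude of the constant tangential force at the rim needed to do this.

I = ½MR² = (1/2)(12.1)(0.690)² = 2.880 kg·m².
α = Δω/Δt = (86.9 − 0)/23.8 = 3.651 rad/s².
The required torque is τ = Iα = (2.880)(3.651) = 10.52 N·m.
A tangential force at the rim gives τ = FR, so F = τ/R = 10.52/0.690 = 15.24 N.

F ≈ 15.2 N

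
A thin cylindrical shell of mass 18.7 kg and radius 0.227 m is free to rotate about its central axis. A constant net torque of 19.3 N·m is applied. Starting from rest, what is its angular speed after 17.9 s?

ω ≈ 359 rad/s

I = MR² = (18.7)(0.227)² = 0.9636 kg·m².
α = τ/I = 19.3/0.9636 = 20.03 rad/s².
ω = ω₀ + αt = 0 + (20.03)(17.9) = 358.5 rad/s.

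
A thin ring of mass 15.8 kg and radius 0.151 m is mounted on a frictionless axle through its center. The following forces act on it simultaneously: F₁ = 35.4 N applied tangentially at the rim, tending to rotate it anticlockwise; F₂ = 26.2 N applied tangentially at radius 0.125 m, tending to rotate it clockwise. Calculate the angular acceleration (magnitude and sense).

I = MR² = (15.8)(0.151)² = 0.3603 kg·m².
Taking anticlockwise as positive: τ₁ = +(35.4)(0.151) = +5.345 N·m; τ₂ = −(26.2)(0.125) = −3.275 N·m.
Net torque τ = 2.070 N·m.
α = τ/I = 2.070/0.3603 = 5.747 rad/s².

α ≈ 5.75 rad/s², anticlockwise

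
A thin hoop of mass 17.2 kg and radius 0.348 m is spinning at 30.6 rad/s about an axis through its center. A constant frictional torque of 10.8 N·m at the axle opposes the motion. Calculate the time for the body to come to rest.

t ≈ 5.90 s

I = MR² = (17.2)(0.348)² = 2.083 kg·m².
The net torque has magnitude 10.8 N·m, opposing ω.
|α| = τ/I = 10.80/2.083 = 5.185 rad/s² (deceleration).
0 = ω₀ − |α|t ⇒ t = ω₀/|α| = 30.6/5.185 = 5.902 s.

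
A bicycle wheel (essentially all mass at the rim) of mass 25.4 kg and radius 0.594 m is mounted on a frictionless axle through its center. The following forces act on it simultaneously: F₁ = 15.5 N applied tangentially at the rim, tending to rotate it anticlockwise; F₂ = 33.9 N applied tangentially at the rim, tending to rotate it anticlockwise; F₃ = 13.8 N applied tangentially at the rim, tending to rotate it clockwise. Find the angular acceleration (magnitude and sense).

I = MR² = (25.4)(0.594)² = 8.962 kg·m².
Taking anticlockwise as positive: τ₁ = +(15.5)(0.594) = +9.207 N·m; τ₂ = +(33.9)(0.594) = +20.14 N·m; τ₃ = −(13.8)(0.594) = −8.197 N·m.
Net torque τ = 21.15 N·m.
α = τ/I = 21.15/8.962 = 2.360 rad/s².

α ≈ 2.36 rad/s², anticlockwise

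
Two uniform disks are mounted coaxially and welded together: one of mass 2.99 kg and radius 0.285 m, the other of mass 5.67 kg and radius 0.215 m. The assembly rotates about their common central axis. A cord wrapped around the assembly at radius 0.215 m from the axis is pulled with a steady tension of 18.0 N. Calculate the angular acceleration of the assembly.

I = ½M₁R₁² + ½M₂R₂² = ½(2.99)(0.285)² + ½(5.67)(0.215)² = 0.2525 kg·m².
τ = F r = (18.0)(0.215) = 3.870 N·m.
α = τ/I = 3.870/0.2525 = 15.33 rad/s².

α ≈ 15.3 rad/s²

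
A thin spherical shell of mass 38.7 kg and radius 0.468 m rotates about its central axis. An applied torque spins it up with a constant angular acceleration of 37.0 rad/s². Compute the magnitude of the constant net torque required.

I = (2/3)MR² = (2/3)(38.7)(0.468)² = 5.651 kg·m².
τ = Iα = (5.651)(37.00) = 209.1 N·m.

τ ≈ 209 N·m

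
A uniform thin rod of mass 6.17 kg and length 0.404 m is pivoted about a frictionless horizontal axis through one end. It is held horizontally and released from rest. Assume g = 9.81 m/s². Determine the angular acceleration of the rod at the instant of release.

About the pivot, I = (1/3)ML² = (1/3)(6.17)(0.404)² = 0.3357 kg·m².
The weight acts at the center, a distance L/2 = 0.2020 m from the pivot; τ = Mg(L/2) = 12.23 N·m.
α = τ/I = 12.23/0.3357 = 36.42 rad/s².

α ≈ 36.4 rad/s²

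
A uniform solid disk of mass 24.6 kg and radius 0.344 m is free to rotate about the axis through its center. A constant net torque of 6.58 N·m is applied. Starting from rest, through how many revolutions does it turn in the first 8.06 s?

I = ½MR² = (1/2)(24.6)(0.344)² = 1.456 kg·m².
α = τ/I = 6.58/1.456 = 4.521 rad/s².
θ = ½αt² = ½(4.521)(8.06)² = 146.8 rad.
Revolutions = θ/(2π) = 23.37.

≈ 23.4 revolutions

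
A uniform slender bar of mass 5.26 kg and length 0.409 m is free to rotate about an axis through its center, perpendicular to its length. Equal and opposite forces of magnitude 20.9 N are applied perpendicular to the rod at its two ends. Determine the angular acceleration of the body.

α ≈ 117 rad/s²

I = (1/12)ML² = (1/12)(5.26)(0.409)² = 0.07332 kg·m².
The couple gives τ = F·(L/2) + F·(L/2) = F L = (20.9)(0.409) = 8.548 N·m.
From τ = Iα: α = 8.548/0.07332 = 116.6 rad/s².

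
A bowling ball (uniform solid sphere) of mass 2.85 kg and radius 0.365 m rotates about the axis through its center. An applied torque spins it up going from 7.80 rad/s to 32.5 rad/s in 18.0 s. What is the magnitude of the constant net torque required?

I = (2/5)MR² = (2/5)(2.85)(0.365)² = 0.1519 kg·m².
α = Δω/Δt = (32.5 − 7.80)/18.0 = 1.372 rad/s².
τ = Iα = (0.1519)(1.372) = 0.2084 N·m.

τ ≈ 0.208 N·m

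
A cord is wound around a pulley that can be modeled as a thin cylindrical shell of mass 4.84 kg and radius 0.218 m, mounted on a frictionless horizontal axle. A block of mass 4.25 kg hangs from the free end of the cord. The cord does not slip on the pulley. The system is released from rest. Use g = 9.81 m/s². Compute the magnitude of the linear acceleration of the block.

a ≈ 4.59 m/s²

I = MR² = (4.84)(0.218)² = 0.2300 kg·m².
Block: mg − T = ma. Pulley: TR = Iα. No-slip: a = αR, so T = (I/R²)a = 4.840·a.
Then mg = (m + 4.840)a, so a = (4.25)(9.81)/(4.25 + 4.840) = 4.587 m/s².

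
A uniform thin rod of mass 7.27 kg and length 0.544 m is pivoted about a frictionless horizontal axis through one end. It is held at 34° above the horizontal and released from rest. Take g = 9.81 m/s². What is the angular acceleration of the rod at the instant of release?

α ≈ 22.4 rad/s²

About the pivot, I = (1/3)ML² = (1/3)(7.27)(0.544)² = 0.7172 kg·m².
The weight acts at the center, a distance L/2 = 0.2720 m from the pivot; τ = Mg(L/2) cos 34° = 16.08 N·m.
α = τ/I = 16.08/0.7172 = 22.43 rad/s².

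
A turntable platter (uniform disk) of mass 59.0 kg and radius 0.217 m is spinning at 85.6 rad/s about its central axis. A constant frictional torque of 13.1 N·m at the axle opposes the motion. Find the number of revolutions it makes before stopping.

I = ½MR² = (1/2)(59.0)(0.217)² = 1.389 kg·m².
The net torque has magnitude 13.1 N·m, opposing ω.
|α| = τ/I = 13.10/1.389 = 9.430 rad/s² (deceleration).
ω² = ω₀² − 2|α|θ with ω = 0 ⇒ θ = ω₀²/(2|α|) = 388.5 rad = 61.83 rev.

≈ 61.8 revolutions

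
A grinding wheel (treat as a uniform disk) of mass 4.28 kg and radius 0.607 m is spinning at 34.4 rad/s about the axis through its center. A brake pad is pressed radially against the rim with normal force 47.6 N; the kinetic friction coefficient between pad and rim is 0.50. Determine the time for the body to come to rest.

t ≈ 1.88 s

I = ½MR² = (1/2)(4.28)(0.607)² = 0.7885 kg·m².
Friction force f = μN = (0.50)(47.6) = 23.80 N at the rim; torque magnitude τ = fR = 14.45 N·m, opposing ω.
|α| = τ/I = 14.45/0.7885 = 18.32 rad/s² (deceleration).
0 = ω₀ − |α|t ⇒ t = ω₀/|α| = 34.4/18.32 = 1.878 s.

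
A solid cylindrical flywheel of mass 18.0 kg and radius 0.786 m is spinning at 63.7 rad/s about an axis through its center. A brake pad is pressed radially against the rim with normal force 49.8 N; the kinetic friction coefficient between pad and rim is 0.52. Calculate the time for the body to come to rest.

t ≈ 17.4 s

I = ½MR² = (1/2)(18.0)(0.786)² = 5.560 kg·m².
Friction force f = μN = (0.52)(49.8) = 25.90 N at the rim; torque magnitude τ = fR = 20.35 N·m, opposing ω.
|α| = τ/I = 20.35/5.560 = 3.661 rad/s² (deceleration).
0 = ω₀ − |α|t ⇒ t = ω₀/|α| = 63.7/3.661 = 17.40 s.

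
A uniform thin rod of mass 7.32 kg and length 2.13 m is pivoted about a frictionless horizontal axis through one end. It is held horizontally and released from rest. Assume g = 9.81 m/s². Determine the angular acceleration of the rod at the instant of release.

α ≈ 6.91 rad/s²

About the pivot, I = (1/3)ML² = (1/3)(7.32)(2.13)² = 11.07 kg·m².
The weight acts at the center, a distance L/2 = 1.065 m from the pivot; τ = Mg(L/2) = 76.48 N·m.
α = τ/I = 76.48/11.07 = 6.908 rad/s².
(Equivalently α = (3g/(2L)) = 6.908 rad/s².)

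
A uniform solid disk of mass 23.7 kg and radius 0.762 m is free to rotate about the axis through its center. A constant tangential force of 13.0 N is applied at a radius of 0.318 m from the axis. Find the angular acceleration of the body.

I = ½MR² = (1/2)(23.7)(0.762)² = 6.881 kg·m².
τ = F·r = (13.0)(0.318) = 4.134 N·m.
Newton's second law for rotation, τ = Iα, gives α = τ/I = 4.134/6.881 = 0.6008 rad/s².

α ≈ 0.601 rad/s²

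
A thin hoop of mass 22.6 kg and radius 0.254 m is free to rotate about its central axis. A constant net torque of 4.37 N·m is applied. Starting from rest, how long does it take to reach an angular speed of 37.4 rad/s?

t ≈ 12.5 s

I = MR² = (22.6)(0.254)² = 1.458 kg·m².
α = τ/I = 4.37/1.458 = 2.997 rad/s².
ω = αt ⇒ t = ω/α = 37.4/2.997 = 12.48 s.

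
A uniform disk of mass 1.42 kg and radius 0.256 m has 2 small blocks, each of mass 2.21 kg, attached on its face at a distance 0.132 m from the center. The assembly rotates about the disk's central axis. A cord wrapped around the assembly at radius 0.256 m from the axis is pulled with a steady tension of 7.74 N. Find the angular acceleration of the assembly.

I_disk = ½MR² = ½(1.42)(0.256)² = 0.04653 kg·m².
I_blocks = 2·m·r² = 2(2.21)(0.132)² = 0.07701 kg·m².
Total I = 0.1235 kg·m².
τ = F r = (7.74)(0.256) = 1.981 N·m.
α = τ/I = 1.981/0.1235 = 16.04 rad/s².

α ≈ 16.0 rad/s²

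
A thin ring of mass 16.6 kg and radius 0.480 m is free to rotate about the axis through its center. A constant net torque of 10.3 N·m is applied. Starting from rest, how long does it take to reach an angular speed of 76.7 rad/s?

I = MR² = (16.6)(0.480)² = 3.825 kg·m².
α = τ/I = 10.3/3.825 = 2.693 rad/s².
ω = αt ⇒ t = ω/α = 76.7/2.693 = 28.48 s.

t ≈ 28.5 s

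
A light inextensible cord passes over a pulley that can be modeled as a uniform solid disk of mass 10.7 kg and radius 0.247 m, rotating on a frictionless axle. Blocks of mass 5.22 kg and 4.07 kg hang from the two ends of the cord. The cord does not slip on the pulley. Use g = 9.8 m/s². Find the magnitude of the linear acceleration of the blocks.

a ≈ 0.770 m/s²

I = ½MR² = (1/2)(10.7)(0.247)² = 0.3264 kg·m².
Heavier block: m₁g − T₁ = m₁a. Lighter block: T₂ − m₂g = m₂a.
Pulley: (T₁ − T₂)R = Iα = I(a/R), so T₁ − T₂ = (I/R²)a = (1/2)M_p a = 5.350·a.
Adding the three: (m₁ − m₂)g = (m₁ + m₂ + 5.350)a, so a = (5.22 − 4.07)(9.8)/(5.22 + 4.07 + 5.350) = 0.7698 m/s².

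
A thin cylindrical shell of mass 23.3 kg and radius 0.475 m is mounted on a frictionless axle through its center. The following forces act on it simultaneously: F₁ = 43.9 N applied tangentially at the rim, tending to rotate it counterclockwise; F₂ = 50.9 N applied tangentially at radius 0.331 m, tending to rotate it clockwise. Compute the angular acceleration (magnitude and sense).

α ≈ 0.762 rad/s², counterclockwise

I = MR² = (23.3)(0.475)² = 5.257 kg·m².
Taking counterclockwise as positive: τ₁ = +(43.9)(0.475) = +20.85 N·m; τ₂ = −(50.9)(0.331) = −16.85 N·m.
Net torque τ = 4.005 N·m.
α = τ/I = 4.005/5.257 = 0.7618 rad/s².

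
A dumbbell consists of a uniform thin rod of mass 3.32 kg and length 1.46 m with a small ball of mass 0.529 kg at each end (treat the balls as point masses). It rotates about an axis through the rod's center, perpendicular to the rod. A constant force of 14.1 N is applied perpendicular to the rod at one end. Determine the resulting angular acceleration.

α ≈ 8.92 rad/s²

I_rod = (1/12)ML² = (1/12)(3.32)(1.46)² = 0.5897 kg·m².
I_balls = 2·m·(L/2)² = 2(0.529)(0.7300)² = 0.5638 kg·m².
Total I = 1.154 kg·m².
τ = F·(L/2) = (14.1)(0.730) = 10.29 N·m.
α = τ/I = 10.29/1.154 = 8.923 rad/s².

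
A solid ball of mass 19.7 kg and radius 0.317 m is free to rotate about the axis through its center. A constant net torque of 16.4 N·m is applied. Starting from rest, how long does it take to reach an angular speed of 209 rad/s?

I = (2/5)MR² = (2/5)(19.7)(0.317)² = 0.7919 kg·m².
α = τ/I = 16.4/0.7919 = 20.71 rad/s².
ω = αt ⇒ t = ω/α = 209/20.71 = 10.09 s.

t ≈ 10.1 s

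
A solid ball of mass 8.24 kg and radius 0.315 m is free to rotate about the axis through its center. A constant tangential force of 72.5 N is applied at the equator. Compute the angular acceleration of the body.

I = (2/5)MR² = (2/5)(8.24)(0.315)² = 0.3270 kg·m².
τ = F R = (72.5)(0.315) = 22.84 N·m.
Newton's second law for rotation, τ = Iα, gives α = τ/I = 22.84/0.3270 = 69.83 rad/s².

α ≈ 69.8 rad/s²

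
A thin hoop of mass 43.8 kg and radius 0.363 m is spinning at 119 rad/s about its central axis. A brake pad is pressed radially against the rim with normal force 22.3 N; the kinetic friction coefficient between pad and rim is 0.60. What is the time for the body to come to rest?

I = MR² = (43.8)(0.363)² = 5.771 kg·m².
Friction force f = μN = (0.60)(22.3) = 13.38 N at the rim; torque magnitude τ = fR = 4.857 N·m, opposing ω.
|α| = τ/I = 4.857/5.771 = 0.8415 rad/s² (deceleration).
0 = ω₀ − |α|t ⇒ t = ω₀/|α| = 119/0.8415 = 141.4 s.

t ≈ 141 s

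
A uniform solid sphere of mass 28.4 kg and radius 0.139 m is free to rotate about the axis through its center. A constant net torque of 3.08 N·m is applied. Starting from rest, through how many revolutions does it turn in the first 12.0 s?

≈ 161 revolutions

I = (2/5)MR² = (2/5)(28.4)(0.139)² = 0.2195 kg·m².
α = τ/I = 3.08/0.2195 = 14.03 rad/s².
θ = ½αt² = ½(14.03)(12.0)² = 1010 rad.
Revolutions = θ/(2π) = 160.8.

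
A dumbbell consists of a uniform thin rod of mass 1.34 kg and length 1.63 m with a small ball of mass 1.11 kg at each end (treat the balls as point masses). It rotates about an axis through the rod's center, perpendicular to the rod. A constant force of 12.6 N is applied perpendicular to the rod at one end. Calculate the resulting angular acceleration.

α ≈ 5.80 rad/s²

I_rod = (1/12)ML² = (1/12)(1.34)(1.63)² = 0.2967 kg·m².
I_balls = 2·m·(L/2)² = 2(1.11)(0.8150)² = 1.475 kg·m².
Total I = 1.771 kg·m².
τ = F·(L/2) = (12.6)(0.815) = 10.27 N·m.
α = τ/I = 10.27/1.771 = 5.798 rad/s².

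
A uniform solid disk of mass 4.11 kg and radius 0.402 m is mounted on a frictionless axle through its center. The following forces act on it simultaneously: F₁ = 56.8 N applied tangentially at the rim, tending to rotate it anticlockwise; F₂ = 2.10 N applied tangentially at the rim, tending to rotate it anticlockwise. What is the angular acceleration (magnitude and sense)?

I = ½MR² = (1/2)(4.11)(0.402)² = 0.3321 kg·m².
Taking anticlockwise as positive: τ₁ = +(56.8)(0.402) = +22.83 N·m; τ₂ = +(2.10)(0.402) = +0.8442 N·m.
Net torque τ = 23.68 N·m.
α = τ/I = 23.68/0.3321 = 71.30 rad/s².

α ≈ 71.3 rad/s², anticlockwise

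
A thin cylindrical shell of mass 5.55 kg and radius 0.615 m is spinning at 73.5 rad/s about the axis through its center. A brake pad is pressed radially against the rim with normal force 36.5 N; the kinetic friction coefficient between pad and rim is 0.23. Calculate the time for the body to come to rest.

I = MR² = (5.55)(0.615)² = 2.099 kg·m².
Friction force f = μN = (0.23)(36.5) = 8.395 N at the rim; torque magnitude τ = fR = 5.163 N·m, opposing ω.
|α| = τ/I = 5.163/2.099 = 2.460 rad/s² (deceleration).
0 = ω₀ − |α|t ⇒ t = ω₀/|α| = 73.5/2.460 = 29.88 s.

t ≈ 29.9 s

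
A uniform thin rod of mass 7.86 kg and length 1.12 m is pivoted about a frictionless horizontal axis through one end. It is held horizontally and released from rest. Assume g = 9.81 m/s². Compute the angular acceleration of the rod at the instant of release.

α ≈ 13.1 rad/s²

About the pivot, I = (1/3)ML² = (1/3)(7.86)(1.12)² = 3.287 kg·m².
The weight acts at the center, a distance L/2 = 0.5600 m from the pivot; τ = Mg(L/2) = 43.18 N·m.
α = τ/I = 43.18/3.287 = 13.14 rad/s².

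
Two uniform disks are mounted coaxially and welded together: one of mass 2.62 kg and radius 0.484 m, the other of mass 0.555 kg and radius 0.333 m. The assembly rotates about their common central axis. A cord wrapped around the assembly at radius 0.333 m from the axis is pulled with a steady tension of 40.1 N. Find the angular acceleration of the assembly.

I = ½M₁R₁² + ½M₂R₂² = ½(2.62)(0.484)² + ½(0.555)(0.333)² = 0.3376 kg·m².
τ = F r = (40.1)(0.333) = 13.35 N·m.
α = τ/I = 13.35/0.3376 = 39.55 rad/s².

α ≈ 39.5 rad/s²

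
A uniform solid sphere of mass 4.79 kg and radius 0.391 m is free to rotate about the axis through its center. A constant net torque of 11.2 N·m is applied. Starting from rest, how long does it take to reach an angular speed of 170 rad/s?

t ≈ 4.45 s

I = (2/5)MR² = (2/5)(4.79)(0.391)² = 0.2929 kg·m².
α = τ/I = 11.2/0.2929 = 38.24 rad/s².
ω = αt ⇒ t = ω/α = 170/38.24 = 4.446 s.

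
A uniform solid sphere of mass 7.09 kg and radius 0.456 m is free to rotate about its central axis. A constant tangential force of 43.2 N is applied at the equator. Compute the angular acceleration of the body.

α ≈ 33.4 rad/s²

I = (2/5)MR² = (2/5)(7.09)(0.456)² = 0.5897 kg·m².
τ = F R = (43.2)(0.456) = 19.70 N·m.
Newton's second law for rotation, τ = Iα, gives α = τ/I = 19.70/0.5897 = 33.41 rad/s².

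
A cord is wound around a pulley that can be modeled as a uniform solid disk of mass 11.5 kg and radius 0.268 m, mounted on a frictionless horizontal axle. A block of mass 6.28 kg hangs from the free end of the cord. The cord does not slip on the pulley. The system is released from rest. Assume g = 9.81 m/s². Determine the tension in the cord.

T ≈ 29.4 N

I = ½MR² = (1/2)(11.5)(0.268)² = 0.4130 kg·m².
Block: mg − T = ma. Pulley: TR = Iα. No-slip: a = αR, so T = (I/R²)a = 5.750·a.
Then mg = (m + 5.750)a, so a = (6.28)(9.81)/(6.28 + 5.750) = 5.121 m/s².
T = 5.750·a = 29.45 N.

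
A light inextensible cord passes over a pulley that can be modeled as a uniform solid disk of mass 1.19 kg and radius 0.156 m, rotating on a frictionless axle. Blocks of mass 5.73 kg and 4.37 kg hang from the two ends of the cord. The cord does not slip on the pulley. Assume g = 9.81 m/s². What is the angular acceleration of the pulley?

α ≈ 8.00 rad/s²

I = ½MR² = (1/2)(1.19)(0.156)² = 0.01448 kg·m².
Heavier block: m₁g − T₁ = m₁a. Lighter block: T₂ − m₂g = m₂a.
Pulley: (T₁ − T₂)R = Iα = I(a/R), so T₁ − T₂ = (I/R²)a = (1/2)M_p a = 0.5950·a.
Adding the three: (m₁ − m₂)g = (m₁ + m₂ + 0.5950)a, so a = (5.73 − 4.37)(9.81)/(5.73 + 4.37 + 0.5950) = 1.247 m/s².
α = a/R = 1.247/0.156 = 7.997 rad/s².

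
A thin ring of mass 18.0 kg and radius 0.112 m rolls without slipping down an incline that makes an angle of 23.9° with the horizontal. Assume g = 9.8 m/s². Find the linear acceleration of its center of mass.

Translation along the incline: Mg sinθ − f = Ma.
Rotation about the center: fR = Iα with I = MR². No-slip gives a = αR, so f = (I/R²)a = M a.
Substituting: Mg sinθ = (1 + 1.000)Ma, so a = g sinθ/(1 + 1.000) = (9.8) sin 23.9° / 2.000 = 1.985 m/s².

a ≈ 1.99 m/s²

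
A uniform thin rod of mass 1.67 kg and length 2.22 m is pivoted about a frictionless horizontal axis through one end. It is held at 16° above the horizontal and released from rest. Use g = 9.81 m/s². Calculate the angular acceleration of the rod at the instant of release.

About the pivot, I = (1/3)ML² = (1/3)(1.67)(2.22)² = 2.743 kg·m².
The weight acts at the center, a distance L/2 = 1.110 m from the pivot; τ = Mg(L/2) cos 16° = 17.48 N·m.
α = τ/I = 17.48/2.743 = 6.372 rad/s².

α ≈ 6.37 rad/s²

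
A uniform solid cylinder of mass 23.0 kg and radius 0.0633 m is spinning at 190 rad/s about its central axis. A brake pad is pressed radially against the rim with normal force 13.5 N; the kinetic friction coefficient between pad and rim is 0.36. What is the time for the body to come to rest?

t ≈ 28.5 s

I = ½MR² = (1/2)(23.0)(0.0633)² = 0.04608 kg·m².
Friction force f = μN = (0.36)(13.5) = 4.860 N at the rim; torque magnitude τ = fR = 0.3076 N·m, opposing ω.
|α| = τ/I = 0.3076/0.04608 = 6.676 rad/s² (deceleration).
0 = ω₀ − |α|t ⇒ t = ω₀/|α| = 190/6.676 = 28.46 s.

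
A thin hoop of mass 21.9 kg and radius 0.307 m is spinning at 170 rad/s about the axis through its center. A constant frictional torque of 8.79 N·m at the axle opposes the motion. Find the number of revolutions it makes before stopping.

I = MR² = (21.9)(0.307)² = 2.064 kg·m².
The net torque has magnitude 8.79 N·m, opposing ω.
|α| = τ/I = 8.790/2.064 = 4.259 rad/s² (deceleration).
ω² = ω₀² − 2|α|θ with ω = 0 ⇒ θ = ω₀²/(2|α|) = 3393 rad = 540.0 rev.

≈ 540 revolutions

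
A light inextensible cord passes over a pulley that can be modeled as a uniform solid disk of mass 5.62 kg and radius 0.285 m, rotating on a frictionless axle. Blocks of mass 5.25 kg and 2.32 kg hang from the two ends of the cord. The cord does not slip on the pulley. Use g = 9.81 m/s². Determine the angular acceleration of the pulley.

α ≈ 9.72 rad/s²

I = ½MR² = (1/2)(5.62)(0.285)² = 0.2282 kg·m².
Heavier block: m₁g − T₁ = m₁a. Lighter block: T₂ − m₂g = m₂a.
Pulley: (T₁ − T₂)R = Iα = I(a/R), so T₁ − T₂ = (I/R²)a = (1/2)M_p a = 2.810·a.
Adding the three: (m₁ − m₂)g = (m₁ + m₂ + 2.810)a, so a = (5.25 − 2.32)(9.81)/(5.25 + 2.32 + 2.810) = 2.769 m/s².
α = a/R = 2.769/0.285 = 9.716 rad/s².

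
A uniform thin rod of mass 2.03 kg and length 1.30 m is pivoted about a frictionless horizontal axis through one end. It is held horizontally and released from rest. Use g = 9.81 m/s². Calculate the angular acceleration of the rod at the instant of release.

α ≈ 11.3 rad/s²

About the pivot, I = (1/3)ML² = (1/3)(2.03)(1.30)² = 1.144 kg·m².
The weight acts at the center, a distance L/2 = 0.6500 m from the pivot; τ = Mg(L/2) = 12.94 N·m.
α = τ/I = 12.94/1.144 = 11.32 rad/s².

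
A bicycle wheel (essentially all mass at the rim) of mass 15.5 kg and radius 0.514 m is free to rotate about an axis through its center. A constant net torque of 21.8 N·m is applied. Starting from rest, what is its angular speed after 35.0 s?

ω ≈ 186 rad/s

I = MR² = (15.5)(0.514)² = 4.095 kg·m².
α = τ/I = 21.8/4.095 = 5.324 rad/s².
ω = ω₀ + αt = 0 + (5.324)(35.0) = 186.3 rad/s.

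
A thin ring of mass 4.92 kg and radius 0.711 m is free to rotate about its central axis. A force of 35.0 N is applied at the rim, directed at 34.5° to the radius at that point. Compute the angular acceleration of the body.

α ≈ 5.67 rad/s²

I = MR² = (4.92)(0.711)² = 2.487 kg·m².
Only the tangential component produces torque: τ = F R sinθ = (35.0)(0.711) sin 34.5° = 14.10 N·m.
From τ = Iα: α = 14.10/2.487 = 5.667 rad/s².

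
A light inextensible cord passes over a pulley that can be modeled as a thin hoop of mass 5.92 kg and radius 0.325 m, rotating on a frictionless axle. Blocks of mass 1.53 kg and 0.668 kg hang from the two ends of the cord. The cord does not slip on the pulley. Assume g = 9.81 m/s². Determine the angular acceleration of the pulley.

I = MR² = (5.92)(0.325)² = 0.6253 kg·m².
Heavier block: m₁g − T₁ = m₁a. Lighter block: T₂ − m₂g = m₂a.
Pulley: (T₁ − T₂)R = Iα = I(a/R), so T₁ − T₂ = (I/R²)a = 1·M_p a = 5.920·a.
Adding the three: (m₁ − m₂)g = (m₁ + m₂ + 5.920)a, so a = (1.53 − 0.668)(9.81)/(1.53 + 0.668 + 5.920) = 1.042 m/s².
α = a/R = 1.042/0.325 = 3.205 rad/s².

α ≈ 3.21 rad/s²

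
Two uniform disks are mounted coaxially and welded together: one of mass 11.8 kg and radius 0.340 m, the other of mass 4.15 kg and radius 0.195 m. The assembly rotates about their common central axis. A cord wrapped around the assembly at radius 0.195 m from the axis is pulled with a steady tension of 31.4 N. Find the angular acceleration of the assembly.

I = ½M₁R₁² + ½M₂R₂² = ½(11.8)(0.340)² + ½(4.15)(0.195)² = 0.7609 kg·m².
τ = F r = (31.4)(0.195) = 6.123 N·m.
α = τ/I = 6.123/0.7609 = 8.047 rad/s².

α ≈ 8.05 rad/s²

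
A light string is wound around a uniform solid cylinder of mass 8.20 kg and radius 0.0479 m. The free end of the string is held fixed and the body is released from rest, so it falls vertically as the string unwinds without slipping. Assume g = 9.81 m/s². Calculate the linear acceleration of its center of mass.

a ≈ 6.54 m/s²

Translation: Mg − T = Ma. Rotation about the center: TR = Iα with I = ½MR².
With a = αR: T = (I/R²)a = (1/2)M a, so Mg = (1 + 0.5000)Ma.
a = g/(1 + 0.5000) = 9.81/1.500 = 6.540 m/s².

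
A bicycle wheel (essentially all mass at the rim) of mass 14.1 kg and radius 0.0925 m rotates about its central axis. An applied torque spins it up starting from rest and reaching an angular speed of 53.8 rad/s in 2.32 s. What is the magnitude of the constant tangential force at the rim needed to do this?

F ≈ 30.2 N

I = MR² = (14.1)(0.0925)² = 0.1206 kg·m².
α = Δω/Δt = (53.8 − 0)/2.32 = 23.19 rad/s².
The required torque is τ = Iα = (0.1206)(23.19) = 2.798 N·m.
A tangential force at the rim gives τ = FR, so F = τ/R = 2.798/0.0925 = 30.25 N.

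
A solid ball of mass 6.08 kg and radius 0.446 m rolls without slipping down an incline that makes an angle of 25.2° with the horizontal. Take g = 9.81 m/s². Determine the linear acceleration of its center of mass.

Translation along the incline: Mg sinθ − f = Ma.
Rotation about the center: fR = Iα with I = (2/5)MR². No-slip gives a = αR, so f = (I/R²)a = (2/5)M a.
Substituting: Mg sinθ = (1 + 0.4000)Ma, so a = g sinθ/(1 + 0.4000) = (9.81) sin 25.2° / 1.400 = 2.983 m/s².

a ≈ 2.98 m/s²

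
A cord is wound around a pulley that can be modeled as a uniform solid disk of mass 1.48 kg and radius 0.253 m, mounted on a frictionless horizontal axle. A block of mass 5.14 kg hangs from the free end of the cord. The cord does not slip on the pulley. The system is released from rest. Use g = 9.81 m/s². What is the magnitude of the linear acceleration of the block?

I = ½MR² = (1/2)(1.48)(0.253)² = 0.04737 kg·m².
Block: mg − T = ma. Pulley: TR = Iα. No-slip: a = αR, so T = (I/R²)a = 0.7400·a.
Then mg = (m + 0.7400)a, so a = (5.14)(9.81)/(5.14 + 0.7400) = 8.575 m/s².

a ≈ 8.58 m/s²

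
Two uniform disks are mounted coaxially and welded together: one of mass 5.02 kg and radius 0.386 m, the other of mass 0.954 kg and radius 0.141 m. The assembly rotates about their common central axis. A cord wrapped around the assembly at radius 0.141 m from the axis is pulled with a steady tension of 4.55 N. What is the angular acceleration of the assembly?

I = ½M₁R₁² + ½M₂R₂² = ½(5.02)(0.386)² + ½(0.954)(0.141)² = 0.3835 kg·m².
τ = F r = (4.55)(0.141) = 0.6415 N·m.
α = τ/I = 0.6415/0.3835 = 1.673 rad/s².

α ≈ 1.67 rad/s²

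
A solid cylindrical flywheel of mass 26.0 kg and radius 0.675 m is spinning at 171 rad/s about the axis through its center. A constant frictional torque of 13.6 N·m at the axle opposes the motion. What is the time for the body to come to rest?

t ≈ 74.5 s

I = ½MR² = (1/2)(26.0)(0.675)² = 5.923 kg·m².
The net torque has magnitude 13.6 N·m, opposing ω.
|α| = τ/I = 13.60/5.923 = 2.296 rad/s² (deceleration).
0 = ω₀ − |α|t ⇒ t = ω₀/|α| = 171/2.296 = 74.47 s.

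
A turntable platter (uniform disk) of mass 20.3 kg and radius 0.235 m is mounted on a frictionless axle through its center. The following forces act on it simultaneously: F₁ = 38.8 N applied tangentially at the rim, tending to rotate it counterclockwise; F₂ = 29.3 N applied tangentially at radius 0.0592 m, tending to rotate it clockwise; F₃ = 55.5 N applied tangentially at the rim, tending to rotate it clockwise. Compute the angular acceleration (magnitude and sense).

I = ½MR² = (1/2)(20.3)(0.235)² = 0.5605 kg·m².
Taking counterclockwise as positive: τ₁ = +(38.8)(0.235) = +9.118 N·m; τ₂ = −(29.3)(0.0592) = −1.735 N·m; τ₃ = −(55.5)(0.235) = −13.04 N·m.
Net torque τ = -5.659 N·m.
α = τ/I = -5.659/0.5605 = -10.10 rad/s².

α ≈ 10.1 rad/s², clockwise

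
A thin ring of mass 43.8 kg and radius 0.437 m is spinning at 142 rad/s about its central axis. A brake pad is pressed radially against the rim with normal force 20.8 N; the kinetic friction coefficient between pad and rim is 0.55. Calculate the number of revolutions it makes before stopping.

I = MR² = (43.8)(0.437)² = 8.364 kg·m².
Friction force f = μN = (0.55)(20.8) = 11.44 N at the rim; torque magnitude τ = fR = 4.999 N·m, opposing ω.
|α| = τ/I = 4.999/8.364 = 0.5977 rad/s² (deceleration).
ω² = ω₀² − 2|α|θ with ω = 0 ⇒ θ = ω₀²/(2|α|) = 16870 rad = 2685 rev.

≈ 2680 revolutions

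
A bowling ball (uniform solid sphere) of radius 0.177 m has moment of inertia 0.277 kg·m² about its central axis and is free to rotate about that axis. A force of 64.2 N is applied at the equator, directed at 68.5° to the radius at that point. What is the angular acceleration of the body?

α ≈ 38.2 rad/s²

Only the tangential component produces torque: τ = F R sinθ = (64.2)(0.177) sin 68.5° = 10.57 N·m.
Newton's second law for rotation, τ = Iα, gives α = τ/I = 10.57/0.2770 = 38.17 rad/s².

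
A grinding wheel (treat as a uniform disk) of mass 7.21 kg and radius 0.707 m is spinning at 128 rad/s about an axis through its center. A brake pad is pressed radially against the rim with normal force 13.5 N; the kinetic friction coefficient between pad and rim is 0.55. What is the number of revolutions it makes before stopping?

≈ 448 revolutions

I = ½MR² = (1/2)(7.21)(0.707)² = 1.802 kg·m².
Friction force f = μN = (0.55)(13.5) = 7.425 N at the rim; torque magnitude τ = fR = 5.249 N·m, opposing ω.
|α| = τ/I = 5.249/1.802 = 2.913 rad/s² (deceleration).
ω² = ω₀² − 2|α|θ with ω = 0 ⇒ θ = ω₀²/(2|α|) = 2812 rad = 447.5 rev.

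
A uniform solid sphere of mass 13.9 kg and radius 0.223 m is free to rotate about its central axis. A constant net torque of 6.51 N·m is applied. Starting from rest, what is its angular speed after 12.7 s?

I = (2/5)MR² = (2/5)(13.9)(0.223)² = 0.2765 kg·m².
α = τ/I = 6.51/0.2765 = 23.54 rad/s².
ω = ω₀ + αt = 0 + (23.54)(12.7) = 299.0 rad/s.

ω ≈ 299 rad/s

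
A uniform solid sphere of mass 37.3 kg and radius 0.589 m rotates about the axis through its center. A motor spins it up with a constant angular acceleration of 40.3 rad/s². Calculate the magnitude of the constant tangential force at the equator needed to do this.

I = (2/5)MR² = (2/5)(37.3)(0.589)² = 5.176 kg·m².
The required torque is τ = Iα = (5.176)(40.30) = 208.6 N·m.
A tangential force at the equator gives τ = FR, so F = τ/R = 208.6/0.589 = 354.2 N.

F ≈ 354 N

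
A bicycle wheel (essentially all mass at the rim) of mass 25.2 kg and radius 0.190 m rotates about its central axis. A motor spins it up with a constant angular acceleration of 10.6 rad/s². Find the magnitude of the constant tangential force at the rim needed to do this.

F ≈ 50.8 N

I = MR² = (25.2)(0.190)² = 0.9097 kg·m².
The required torque is τ = Iα = (0.9097)(10.60) = 9.643 N·m.
A tangential force at the rim gives τ = FR, so F = τ/R = 9.643/0.190 = 50.75 N.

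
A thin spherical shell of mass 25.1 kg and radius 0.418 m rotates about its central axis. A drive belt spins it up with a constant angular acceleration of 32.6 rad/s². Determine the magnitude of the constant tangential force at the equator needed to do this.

I = (2/3)MR² = (2/3)(25.1)(0.418)² = 2.924 kg·m².
The required torque is τ = Iα = (2.924)(32.60) = 95.31 N·m.
A tangential force at the equator gives τ = FR, so F = τ/R = 95.31/0.418 = 228.0 N.

F ≈ 228 N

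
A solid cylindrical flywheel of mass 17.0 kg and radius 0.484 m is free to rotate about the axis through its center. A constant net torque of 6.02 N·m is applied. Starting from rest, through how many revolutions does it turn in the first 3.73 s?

≈ 3.35 revolutions

I = ½MR² = (1/2)(17.0)(0.484)² = 1.991 kg·m².
α = τ/I = 6.02/1.991 = 3.023 rad/s².
θ = ½αt² = ½(3.023)(3.73)² = 21.03 rad.
Revolutions = θ/(2π) = 3.347.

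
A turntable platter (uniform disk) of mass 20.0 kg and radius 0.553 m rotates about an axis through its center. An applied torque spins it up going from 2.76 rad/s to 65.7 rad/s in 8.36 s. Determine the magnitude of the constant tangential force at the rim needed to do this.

F ≈ 41.6 N

I = ½MR² = (1/2)(20.0)(0.553)² = 3.058 kg·m².
α = Δω/Δt = (65.7 − 2.76)/8.36 = 7.529 rad/s².
The required torque is τ = Iα = (3.058)(7.529) = 23.02 N·m.
A tangential force at the rim gives τ = FR, so F = τ/R = 23.02/0.553 = 41.63 N.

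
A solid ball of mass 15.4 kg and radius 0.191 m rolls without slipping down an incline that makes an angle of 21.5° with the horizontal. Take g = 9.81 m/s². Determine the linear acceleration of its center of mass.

Translation along the incline: Mg sinθ − f = Ma.
Rotation about the center: fR = Iα with I = (2/5)MR². No-slip gives a = αR, so f = (I/R²)a = (2/5)M a.
Substituting: Mg sinθ = (1 + 0.4000)Ma, so a = g sinθ/(1 + 0.4000) = (9.81) sin 21.5° / 1.400 = 2.568 m/s².

a ≈ 2.57 m/s²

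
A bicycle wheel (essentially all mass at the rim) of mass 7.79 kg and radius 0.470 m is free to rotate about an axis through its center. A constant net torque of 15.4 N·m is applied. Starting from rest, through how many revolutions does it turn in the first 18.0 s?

≈ 231 revolutions

I = MR² = (7.79)(0.470)² = 1.721 kg·m².
α = τ/I = 15.4/1.721 = 8.949 rad/s².
θ = ½αt² = ½(8.949)(18.0)² = 1450 rad.
Revolutions = θ/(2π) = 230.7.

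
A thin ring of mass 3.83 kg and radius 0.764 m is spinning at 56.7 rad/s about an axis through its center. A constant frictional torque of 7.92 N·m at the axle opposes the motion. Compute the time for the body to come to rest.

I = MR² = (3.83)(0.764)² = 2.236 kg·m².
The net torque has magnitude 7.92 N·m, opposing ω.
|α| = τ/I = 7.920/2.236 = 3.543 rad/s² (deceleration).
0 = ω₀ − |α|t ⇒ t = ω₀/|α| = 56.7/3.543 = 16.00 s.

t ≈ 16.0 s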